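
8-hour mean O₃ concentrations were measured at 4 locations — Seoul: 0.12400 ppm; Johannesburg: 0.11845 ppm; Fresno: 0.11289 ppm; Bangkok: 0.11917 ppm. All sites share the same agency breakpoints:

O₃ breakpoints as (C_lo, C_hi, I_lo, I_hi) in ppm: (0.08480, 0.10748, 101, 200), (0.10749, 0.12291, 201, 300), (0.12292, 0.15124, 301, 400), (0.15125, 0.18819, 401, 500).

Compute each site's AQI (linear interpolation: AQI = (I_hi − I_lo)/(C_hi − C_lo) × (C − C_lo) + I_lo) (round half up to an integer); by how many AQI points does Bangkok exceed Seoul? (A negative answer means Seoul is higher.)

-29

Seoul: row 0.12292–0.15124 (AQI 301–400). (400−301)·(0.12400−0.12292)/(0.15124−0.12292) + 301 = 99·0.00108/0.02832 + 301 ≈ 304.78 → 305.
Johannesburg: 0.11845 lies in 0.10749–0.12291, so I_lo=201, I_hi=300, C_lo=0.10749, C_hi=0.12291.
(300−201)/(0.12291−0.10749) × (0.11845−0.10749) + 201 = 99/0.01542 × 0.01096 + 201 ≈ 271.37 → 271.
Fresno 0.11289: bracket 0.10749–0.12291 → index 201–300; slope 99/0.01542, offset 0.00540.
AQI = 201 + 99/0.01542·0.00540 ≈ 235.67 ⇒ 236.
Bangkok: 0.11917 ∈ [0.10749, 0.12291] ↔ index [201, 300].
201 + (0.11917−0.10749)·(300−201)/(0.12291−0.10749) = 201 + 0.01168·99/0.01542 ≈ 275.99, so AQI = 276.
AQIs: Seoul=305, Johannesburg=271, Fresno=236, Bangkok=276. Bangkok (276) − Seoul (305) = -29.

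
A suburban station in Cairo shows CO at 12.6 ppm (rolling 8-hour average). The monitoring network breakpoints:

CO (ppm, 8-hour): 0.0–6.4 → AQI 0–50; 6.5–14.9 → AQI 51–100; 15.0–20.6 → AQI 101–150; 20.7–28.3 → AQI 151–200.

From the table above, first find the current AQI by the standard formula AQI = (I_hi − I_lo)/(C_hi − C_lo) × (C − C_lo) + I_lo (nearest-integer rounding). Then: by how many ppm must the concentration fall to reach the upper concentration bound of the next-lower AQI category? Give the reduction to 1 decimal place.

6.2

CO: 12.6 lies in 6.5–14.9, so I_lo=51, I_hi=100, C_lo=6.5, C_hi=14.9.
(100−51)/(14.9−6.5) × (12.6−6.5) + 51 = 49/8.4 × 6.1 + 51 ≈ 86.58 → 87.
Current AQI 87 is in the Moderate range (51–100). The next-lower category tops out at AQI 50, whose upper concentration bound is 6.4 ppm.
Reduction needed = 12.6 − 6.4 = 6.2 ppm.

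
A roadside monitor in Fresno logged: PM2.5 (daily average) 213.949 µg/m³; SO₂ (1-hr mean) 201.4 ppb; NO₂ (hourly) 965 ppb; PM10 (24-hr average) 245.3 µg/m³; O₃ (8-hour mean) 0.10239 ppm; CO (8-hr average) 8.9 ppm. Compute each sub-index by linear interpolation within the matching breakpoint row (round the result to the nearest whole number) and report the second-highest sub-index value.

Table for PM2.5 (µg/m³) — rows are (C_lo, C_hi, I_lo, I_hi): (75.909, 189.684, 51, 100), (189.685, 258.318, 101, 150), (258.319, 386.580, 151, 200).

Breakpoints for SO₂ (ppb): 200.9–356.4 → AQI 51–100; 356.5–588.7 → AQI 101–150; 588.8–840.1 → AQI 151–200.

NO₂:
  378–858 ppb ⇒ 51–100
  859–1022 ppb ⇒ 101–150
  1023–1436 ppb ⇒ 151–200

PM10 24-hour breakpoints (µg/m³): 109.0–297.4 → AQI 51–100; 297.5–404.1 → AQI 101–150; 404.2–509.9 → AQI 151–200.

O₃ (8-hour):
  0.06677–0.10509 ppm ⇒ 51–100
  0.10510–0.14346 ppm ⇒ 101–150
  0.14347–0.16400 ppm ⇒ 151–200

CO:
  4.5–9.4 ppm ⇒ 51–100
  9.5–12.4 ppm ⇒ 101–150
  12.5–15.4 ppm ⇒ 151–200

118

PM2.5 213.949: bracket 189.685–258.318 → index 101–150; slope 49/68.633, offset 24.264.
AQI = 101 + 49/68.633·24.264 ≈ 118.32 ⇒ 118.
SO₂: row 200.9–356.4 (AQI 51–100). (100−51)·(201.4−200.9)/(356.4−200.9) + 51 = 49·0.5/155.5 + 51 ≈ 51.16 → 51.
NO₂: 965 lies in 859–1022, so I_lo=101, I_hi=150, C_lo=859, C_hi=1022.
(150−101)/(1022−859) × (965−859) + 101 = 49/163 × 106 + 101 ≈ 132.87 → 133.
PM10: 245.3 ∈ [109.0, 297.4] ↔ index [51, 100].
51 + (245.3−109.0)·(100−51)/(297.4−109.0) = 51 + 136.3·49/188.4 ≈ 86.45, so AQI = 86.
O₃: 0.10239 ∈ [0.06677, 0.10509] ↔ index [51, 100].
51 + (0.10239−0.06677)·(100−51)/(0.10509−0.06677) = 51 + 0.03562·49/0.03832 ≈ 96.55, so AQI = 97.
CO: 8.9 lies in 4.5–9.4, so I_lo=51, I_hi=100, C_lo=4.5, C_hi=9.4.
(100−51)/(9.4−4.5) × (8.9−4.5) + 51 = 49/4.9 × 4.4 + 51 ≈ 95.00 → 95.
Sub-indices: PM2.5→118, SO₂→51, NO₂→133, PM10→86, O₃→97, CO→95. Ranked high→low: 133, 118, 97, 95, 86, 51. Second-highest sub-index = 118.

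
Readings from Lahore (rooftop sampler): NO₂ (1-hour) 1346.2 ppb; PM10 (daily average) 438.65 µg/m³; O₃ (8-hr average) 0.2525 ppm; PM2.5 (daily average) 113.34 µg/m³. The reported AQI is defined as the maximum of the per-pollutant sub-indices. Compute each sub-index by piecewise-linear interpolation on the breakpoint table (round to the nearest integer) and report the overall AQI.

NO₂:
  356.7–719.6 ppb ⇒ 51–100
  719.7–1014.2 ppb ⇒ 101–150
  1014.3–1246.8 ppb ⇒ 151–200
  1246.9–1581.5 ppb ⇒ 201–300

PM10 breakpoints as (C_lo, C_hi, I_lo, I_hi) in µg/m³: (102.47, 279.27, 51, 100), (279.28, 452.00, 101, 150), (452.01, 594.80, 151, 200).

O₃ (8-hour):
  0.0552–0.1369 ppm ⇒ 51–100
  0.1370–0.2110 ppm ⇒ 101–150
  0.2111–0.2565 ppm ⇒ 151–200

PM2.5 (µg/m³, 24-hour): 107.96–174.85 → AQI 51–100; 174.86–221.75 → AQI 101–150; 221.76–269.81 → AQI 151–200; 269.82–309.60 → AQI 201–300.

230

NO₂: 1346.2 ∈ [1246.9, 1581.5] ↔ index [201, 300].
201 + (1346.2−1246.9)·(300−201)/(1581.5−1246.9) = 201 + 99.3·99/334.6 ≈ 230.38, so AQI = 230.
PM10 438.65: bracket 279.28–452.00 → index 101–150; slope 49/172.72, offset 159.37.
AQI = 101 + 49/172.72·159.37 ≈ 146.21 ⇒ 146.
O₃: 0.2525 lies in 0.2111–0.2565, so I_lo=151, I_hi=200, C_lo=0.2111, C_hi=0.2565.
(200−151)/(0.2565−0.2111) × (0.2525−0.2111) + 151 = 49/0.0454 × 0.0414 + 151 ≈ 195.68 → 196.
PM2.5: 113.34 ∈ [107.96, 174.85] ↔ index [51, 100].
51 + (113.34−107.96)·(100−51)/(174.85−107.96) = 51 + 5.38·49/66.89 ≈ 54.94, so AQI = 55.
Sub-indices: NO₂→230, PM10→146, O₃→196, PM2.5→55. Overall AQI = max = 230; dominant pollutant is NO₂.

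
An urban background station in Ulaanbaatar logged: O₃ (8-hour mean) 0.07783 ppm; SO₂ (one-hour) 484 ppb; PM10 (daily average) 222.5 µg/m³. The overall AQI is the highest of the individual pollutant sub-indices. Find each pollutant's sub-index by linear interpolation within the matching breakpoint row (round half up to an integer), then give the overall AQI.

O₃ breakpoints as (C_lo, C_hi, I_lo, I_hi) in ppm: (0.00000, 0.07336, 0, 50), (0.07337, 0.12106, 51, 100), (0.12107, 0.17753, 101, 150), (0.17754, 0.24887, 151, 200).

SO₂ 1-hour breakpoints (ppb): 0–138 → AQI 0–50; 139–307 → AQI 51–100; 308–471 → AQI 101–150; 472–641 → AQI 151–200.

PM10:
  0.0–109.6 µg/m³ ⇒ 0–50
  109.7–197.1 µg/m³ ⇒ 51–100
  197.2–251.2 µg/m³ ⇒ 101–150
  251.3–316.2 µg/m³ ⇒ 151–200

154

O₃: row 0.07337–0.12106 (AQI 51–100). (100−51)·(0.07783−0.07337)/(0.12106−0.07337) + 51 = 49·0.00446/0.04769 + 51 ≈ 55.58 → 56.
SO₂: row 472–641 (AQI 151–200). (200−151)·(484−472)/(641−472) + 151 = 49·12/169 + 151 ≈ 154.48 → 154.
PM10: 222.5 ∈ [197.2, 251.2] ↔ index [101, 150].
101 + (222.5−197.2)·(150−101)/(251.2−197.2) = 101 + 25.3·49/54.0 ≈ 123.96, so AQI = 124.
Sub-indices: O₃→56, SO₂→154, PM10→124. Overall AQI = max = 154; dominant pollutant is SO₂.
AQI 154: Unhealthy.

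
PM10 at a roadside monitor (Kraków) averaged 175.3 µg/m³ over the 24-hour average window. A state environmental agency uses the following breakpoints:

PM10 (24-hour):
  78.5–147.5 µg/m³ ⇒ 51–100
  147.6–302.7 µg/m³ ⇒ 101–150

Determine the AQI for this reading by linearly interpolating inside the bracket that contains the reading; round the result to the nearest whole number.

PM10: row 147.6–302.7 (AQI 101–150). (150−101)·(175.3−147.6)/(302.7−147.6) + 101 = 49·27.7/155.1 + 101 ≈ 109.75 → 110.

110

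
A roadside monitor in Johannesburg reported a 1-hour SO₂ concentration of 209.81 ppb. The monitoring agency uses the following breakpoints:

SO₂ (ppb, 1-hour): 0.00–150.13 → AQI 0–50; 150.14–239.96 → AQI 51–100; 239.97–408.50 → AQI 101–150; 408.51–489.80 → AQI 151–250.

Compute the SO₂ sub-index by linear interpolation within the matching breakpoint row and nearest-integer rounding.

SO₂: 209.81 lies in 150.14–239.96, so I_lo=51, I_hi=100, C_lo=150.14, C_hi=239.96.
(100−51)/(239.96−150.14) × (209.81−150.14) + 51 = 49/89.82 × 59.67 + 51 ≈ 83.55 → 84.

84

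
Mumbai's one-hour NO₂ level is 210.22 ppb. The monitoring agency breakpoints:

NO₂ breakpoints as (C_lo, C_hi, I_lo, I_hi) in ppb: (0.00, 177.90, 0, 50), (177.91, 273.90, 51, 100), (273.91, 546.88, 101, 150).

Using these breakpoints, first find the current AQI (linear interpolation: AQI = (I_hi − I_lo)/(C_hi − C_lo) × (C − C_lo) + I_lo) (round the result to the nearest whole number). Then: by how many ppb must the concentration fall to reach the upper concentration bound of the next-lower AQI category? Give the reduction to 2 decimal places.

NO₂: 210.22 lies in 177.91–273.90, so I_lo=51, I_hi=100, C_lo=177.91, C_hi=273.90.
(100−51)/(273.90−177.91) × (210.22−177.91) + 51 = 49/95.99 × 32.31 + 51 ≈ 67.49 → 67.
Current AQI 67 is in the Moderate range (51–100). The next-lower category tops out at AQI 50, whose upper concentration bound is 177.90 ppb.
Reduction needed = 210.22 − 177.90 = 32.32 ppb.

32.32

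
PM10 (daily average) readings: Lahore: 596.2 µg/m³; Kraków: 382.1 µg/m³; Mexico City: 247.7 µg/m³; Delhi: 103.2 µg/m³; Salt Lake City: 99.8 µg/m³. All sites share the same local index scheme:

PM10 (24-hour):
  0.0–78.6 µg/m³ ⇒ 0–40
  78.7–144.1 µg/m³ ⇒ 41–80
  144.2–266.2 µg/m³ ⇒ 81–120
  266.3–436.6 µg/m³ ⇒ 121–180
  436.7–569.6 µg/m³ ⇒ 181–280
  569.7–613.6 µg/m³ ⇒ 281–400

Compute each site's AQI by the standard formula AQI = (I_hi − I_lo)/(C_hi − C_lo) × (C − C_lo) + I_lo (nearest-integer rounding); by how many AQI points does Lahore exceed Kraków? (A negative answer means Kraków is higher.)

Lahore: row 569.7–613.6 (AQI 281–400). (400−281)·(596.2−569.7)/(613.6−569.7) + 281 = 119·26.5/43.9 + 281 ≈ 352.83 → 353.
Kraków: 382.1 lies in 266.3–436.6, so I_lo=121, I_hi=180, C_lo=266.3, C_hi=436.6.
(180−121)/(436.6−266.3) × (382.1−266.3) + 121 = 59/170.3 × 115.8 + 121 ≈ 161.12 → 161.
Mexico City: 247.7 lies in 144.2–266.2, so I_lo=81, I_hi=120, C_lo=144.2, C_hi=266.2.
(120−81)/(266.2−144.2) × (247.7−144.2) + 81 = 39/122.0 × 103.5 + 81 ≈ 114.09 → 114.
Delhi 103.2: bracket 78.7–144.1 → index 41–80; slope 39/65.4, offset 24.5.
AQI = 41 + 39/65.4·24.5 ≈ 55.61 ⇒ 56.
Salt Lake City: row 78.7–144.1 (AQI 41–80). (80−41)·(99.8−78.7)/(144.1−78.7) + 41 = 39·21.1/65.4 + 41 ≈ 53.58 → 54.
AQIs: Lahore=353, Kraków=161, Mexico City=114, Delhi=56, Salt Lake City=54. Lahore (353) − Kraków (161) = 192.

192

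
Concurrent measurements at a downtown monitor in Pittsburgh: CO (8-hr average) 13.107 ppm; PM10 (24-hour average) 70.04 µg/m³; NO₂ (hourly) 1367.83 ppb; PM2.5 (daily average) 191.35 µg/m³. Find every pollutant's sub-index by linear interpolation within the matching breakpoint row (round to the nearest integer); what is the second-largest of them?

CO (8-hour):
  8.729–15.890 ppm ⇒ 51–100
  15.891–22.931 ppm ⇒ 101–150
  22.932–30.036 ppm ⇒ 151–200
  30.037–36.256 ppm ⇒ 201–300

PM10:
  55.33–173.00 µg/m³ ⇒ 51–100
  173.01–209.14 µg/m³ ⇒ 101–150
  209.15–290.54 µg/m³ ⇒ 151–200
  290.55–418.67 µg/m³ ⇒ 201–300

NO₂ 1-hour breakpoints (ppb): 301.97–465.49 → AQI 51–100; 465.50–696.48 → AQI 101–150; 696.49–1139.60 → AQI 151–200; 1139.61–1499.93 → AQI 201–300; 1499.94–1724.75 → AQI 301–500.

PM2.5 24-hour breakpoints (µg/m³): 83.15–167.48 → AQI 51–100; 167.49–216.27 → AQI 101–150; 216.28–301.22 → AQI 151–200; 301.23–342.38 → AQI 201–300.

CO 13.107: bracket 8.729–15.890 → index 51–100; slope 49/7.161, offset 4.378.
AQI = 51 + 49/7.161·4.378 ≈ 80.96 ⇒ 81.
PM10 70.04: bracket 55.33–173.00 → index 51–100; slope 49/117.67, offset 14.71.
AQI = 51 + 49/117.67·14.71 ≈ 57.13 ⇒ 57.
NO₂: row 1139.61–1499.93 (AQI 201–300). (300−201)·(1367.83−1139.61)/(1499.93−1139.61) + 201 = 99·228.22/360.32 + 201 ≈ 263.70 → 264.
PM2.5 191.35: bracket 167.49–216.27 → index 101–150; slope 49/48.78, offset 23.86.
AQI = 101 + 49/48.78·23.86 ≈ 124.97 ⇒ 125.
Sub-indices: CO→81, PM10→57, NO₂→264, PM2.5→125. Ranked high→low: 264, 125, 81, 57. Second-highest sub-index = 125.

125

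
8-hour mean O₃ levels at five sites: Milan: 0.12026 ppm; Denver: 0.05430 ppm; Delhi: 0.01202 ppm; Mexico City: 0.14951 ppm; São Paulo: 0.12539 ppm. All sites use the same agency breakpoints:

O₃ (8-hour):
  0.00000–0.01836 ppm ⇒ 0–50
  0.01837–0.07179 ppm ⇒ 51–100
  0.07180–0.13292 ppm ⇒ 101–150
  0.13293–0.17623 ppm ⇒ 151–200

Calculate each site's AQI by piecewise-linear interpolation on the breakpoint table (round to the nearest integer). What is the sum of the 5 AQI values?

571

Milan 0.12026: bracket 0.07180–0.13292 → index 101–150; slope 49/0.06112, offset 0.04846.
AQI = 101 + 49/0.06112·0.04846 ≈ 139.85 ⇒ 140.
Denver: 0.05430 ∈ [0.01837, 0.07179] ↔ index [51, 100].
51 + (0.05430−0.01837)·(100−51)/(0.07179−0.01837) = 51 + 0.03593·49/0.05342 ≈ 83.96, so AQI = 84.
Delhi: 0.01202 ∈ [0.00000, 0.01836] ↔ index [0, 50].
0 + (0.01202−0.00000)·(50−0)/(0.01836−0.00000) = 0 + 0.01202·50/0.01836 ≈ 32.73, so AQI = 33.
Mexico City 0.14951: bracket 0.13293–0.17623 → index 151–200; slope 49/0.04330, offset 0.01658.
AQI = 151 + 49/0.04330·0.01658 ≈ 169.76 ⇒ 170.
São Paulo: 0.12539 lies in 0.07180–0.13292, so I_lo=101, I_hi=150, C_lo=0.07180, C_hi=0.13292.
(150−101)/(0.13292−0.07180) × (0.12539−0.07180) + 101 = 49/0.06112 × 0.05359 + 101 ≈ 143.96 → 144.
AQIs: Milan=140, Denver=84, Delhi=33, Mexico City=170, São Paulo=144. Sum = 140 + 84 + 33 + 170 + 144 = 571.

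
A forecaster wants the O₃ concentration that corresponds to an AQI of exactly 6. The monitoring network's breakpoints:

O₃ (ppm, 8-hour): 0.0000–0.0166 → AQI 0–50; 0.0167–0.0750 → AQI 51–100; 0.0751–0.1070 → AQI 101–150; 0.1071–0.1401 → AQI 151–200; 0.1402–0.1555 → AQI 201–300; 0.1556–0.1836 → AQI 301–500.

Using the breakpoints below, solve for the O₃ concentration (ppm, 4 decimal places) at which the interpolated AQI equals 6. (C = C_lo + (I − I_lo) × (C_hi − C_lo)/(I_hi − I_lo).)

AQI 6 lies in the 0–50 band, which corresponds to 0.0000–0.0166 ppm.
C = 0.0000 + (6−0)×(0.0166−0.0000)/(50−0) = 0.0000 + 6×0.0166/50 ≈ 0.001992 ppm → 0.0020 ppm to 4 dp.

0.0020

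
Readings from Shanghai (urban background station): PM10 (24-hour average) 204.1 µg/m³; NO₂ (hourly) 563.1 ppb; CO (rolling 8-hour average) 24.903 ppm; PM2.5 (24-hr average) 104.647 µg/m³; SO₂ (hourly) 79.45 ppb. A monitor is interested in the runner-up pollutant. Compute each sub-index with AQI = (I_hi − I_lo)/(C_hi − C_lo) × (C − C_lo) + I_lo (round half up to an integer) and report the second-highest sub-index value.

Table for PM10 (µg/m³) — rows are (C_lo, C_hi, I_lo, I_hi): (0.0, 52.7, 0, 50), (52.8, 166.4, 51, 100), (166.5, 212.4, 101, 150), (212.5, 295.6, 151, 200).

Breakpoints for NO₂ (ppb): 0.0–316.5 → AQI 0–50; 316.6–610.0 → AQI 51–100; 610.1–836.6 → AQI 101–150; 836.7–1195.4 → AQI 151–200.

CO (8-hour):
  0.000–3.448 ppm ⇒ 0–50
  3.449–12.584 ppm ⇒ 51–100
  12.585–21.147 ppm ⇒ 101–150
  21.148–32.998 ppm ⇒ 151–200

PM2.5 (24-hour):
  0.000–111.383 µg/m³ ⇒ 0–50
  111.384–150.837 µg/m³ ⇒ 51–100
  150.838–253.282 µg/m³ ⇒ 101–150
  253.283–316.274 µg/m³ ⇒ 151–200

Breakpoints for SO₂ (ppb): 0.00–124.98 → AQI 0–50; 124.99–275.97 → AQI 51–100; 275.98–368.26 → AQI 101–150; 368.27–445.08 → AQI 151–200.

PM10: row 166.5–212.4 (AQI 101–150). (150−101)·(204.1−166.5)/(212.4−166.5) + 101 = 49·37.6/45.9 + 101 ≈ 141.14 → 141.
NO₂: 563.1 ∈ [316.6, 610.0] ↔ index [51, 100].
51 + (563.1−316.6)·(100−51)/(610.0−316.6) = 51 + 246.5·49/293.4 ≈ 92.17, so AQI = 92.
CO: 24.903 lies in 21.148–32.998, so I_lo=151, I_hi=200, C_lo=21.148, C_hi=32.998.
(200−151)/(32.998−21.148) × (24.903−21.148) + 151 = 49/11.850 × 3.755 + 151 ≈ 166.53 → 167.
PM2.5: row 0.000–111.383 (AQI 0–50). (50−0)·(104.647−0.000)/(111.383−0.000) + 0 = 50·104.647/111.383 + 0 ≈ 46.98 → 47.
SO₂ 79.45: bracket 0.00–124.98 → index 0–50; slope 50/124.98, offset 79.45.
AQI = 0 + 50/124.98·79.45 ≈ 31.79 ⇒ 32.
Sub-indices: PM10→141, NO₂→92, CO→167, PM2.5→47, SO₂→32. Ranked high→low: 167, 141, 92, 47, 32. Second-highest sub-index = 141.

141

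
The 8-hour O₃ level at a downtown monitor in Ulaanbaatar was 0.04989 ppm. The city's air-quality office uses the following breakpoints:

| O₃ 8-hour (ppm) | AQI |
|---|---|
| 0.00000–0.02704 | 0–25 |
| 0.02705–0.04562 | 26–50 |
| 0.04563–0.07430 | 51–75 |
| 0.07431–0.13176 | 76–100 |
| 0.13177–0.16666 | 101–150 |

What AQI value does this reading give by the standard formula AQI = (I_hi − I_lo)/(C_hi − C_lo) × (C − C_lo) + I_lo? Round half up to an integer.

O₃: 0.04989 lies in 0.04563–0.07430, so I_lo=51, I_hi=75, C_lo=0.04563, C_hi=0.07430.
(75−51)/(0.07430−0.04563) × (0.04989−0.04563) + 51 = 24/0.02867 × 0.00426 + 51 ≈ 54.57 → 55.

55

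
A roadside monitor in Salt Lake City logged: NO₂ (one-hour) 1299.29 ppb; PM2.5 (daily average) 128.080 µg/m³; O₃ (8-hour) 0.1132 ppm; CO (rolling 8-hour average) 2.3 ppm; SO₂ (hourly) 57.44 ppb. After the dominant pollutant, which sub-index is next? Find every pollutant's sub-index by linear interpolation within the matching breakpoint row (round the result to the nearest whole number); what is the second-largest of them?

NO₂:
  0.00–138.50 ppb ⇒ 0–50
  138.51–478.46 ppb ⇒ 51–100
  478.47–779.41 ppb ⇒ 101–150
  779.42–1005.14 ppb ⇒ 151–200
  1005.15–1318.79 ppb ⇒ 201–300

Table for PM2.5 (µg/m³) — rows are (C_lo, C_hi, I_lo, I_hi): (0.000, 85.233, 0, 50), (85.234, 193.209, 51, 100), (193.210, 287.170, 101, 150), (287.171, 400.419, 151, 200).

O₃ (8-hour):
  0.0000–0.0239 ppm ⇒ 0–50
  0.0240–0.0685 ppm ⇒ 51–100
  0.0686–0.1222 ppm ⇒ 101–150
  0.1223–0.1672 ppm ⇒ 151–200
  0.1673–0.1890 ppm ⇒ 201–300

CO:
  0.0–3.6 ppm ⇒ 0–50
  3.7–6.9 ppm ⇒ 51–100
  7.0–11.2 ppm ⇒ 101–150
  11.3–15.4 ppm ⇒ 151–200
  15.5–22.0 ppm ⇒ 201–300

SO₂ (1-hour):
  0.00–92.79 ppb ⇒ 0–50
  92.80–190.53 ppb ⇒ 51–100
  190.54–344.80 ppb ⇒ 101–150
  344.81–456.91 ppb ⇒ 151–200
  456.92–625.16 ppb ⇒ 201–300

142

NO₂ 1299.29: bracket 1005.15–1318.79 → index 201–300; slope 99/313.64, offset 294.14.
AQI = 201 + 99/313.64·294.14 ≈ 293.84 ⇒ 294.
PM2.5: row 85.234–193.209 (AQI 51–100). (100−51)·(128.080−85.234)/(193.209−85.234) + 51 = 49·42.846/107.975 + 51 ≈ 70.44 → 70.
O₃: 0.1132 ∈ [0.0686, 0.1222] ↔ index [101, 150].
101 + (0.1132−0.0686)·(150−101)/(0.1222−0.0686) = 101 + 0.0446·49/0.0536 ≈ 141.77, so AQI = 142.
CO: row 0.0–3.6 (AQI 0–50). (50−0)·(2.3−0.0)/(3.6−0.0) + 0 = 50·2.3/3.6 + 0 ≈ 31.94 → 32.
SO₂: 57.44 ∈ [0.00, 92.79] ↔ index [0, 50].
0 + (57.44−0.00)·(50−0)/(92.79−0.00) = 0 + 57.44·50/92.79 ≈ 30.95, so AQI = 31.
Sub-indices: NO₂→294, PM2.5→70, O₃→142, CO→32, SO₂→31. Ranked high→low: 294, 142, 70, 32, 31. Second-highest sub-index = 142.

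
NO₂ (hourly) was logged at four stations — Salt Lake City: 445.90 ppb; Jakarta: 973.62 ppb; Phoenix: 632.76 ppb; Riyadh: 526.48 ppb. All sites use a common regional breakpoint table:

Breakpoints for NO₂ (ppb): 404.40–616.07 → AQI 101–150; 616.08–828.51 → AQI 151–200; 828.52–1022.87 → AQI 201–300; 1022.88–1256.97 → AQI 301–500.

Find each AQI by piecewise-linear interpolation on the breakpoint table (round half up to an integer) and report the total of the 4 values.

Salt Lake City: 445.90 ∈ [404.40, 616.07] ↔ index [101, 150].
101 + (445.90−404.40)·(150−101)/(616.07−404.40) = 101 + 41.50·49/211.67 ≈ 110.61, so AQI = 111.
Jakarta: 973.62 lies in 828.52–1022.87, so I_lo=201, I_hi=300, C_lo=828.52, C_hi=1022.87.
(300−201)/(1022.87−828.52) × (973.62−828.52) + 201 = 99/194.35 × 145.10 + 201 ≈ 274.91 → 275.
Phoenix: 632.76 ∈ [616.08, 828.51] ↔ index [151, 200].
151 + (632.76−616.08)·(200−151)/(828.51−616.08) = 151 + 16.68·49/212.43 ≈ 154.85, so AQI = 155.
Riyadh: 526.48 lies in 404.40–616.07, so I_lo=101, I_hi=150, C_lo=404.40, C_hi=616.07.
(150−101)/(616.07−404.40) × (526.48−404.40) + 101 = 49/211.67 × 122.08 + 101 ≈ 129.26 → 129.
AQIs: Salt Lake City=111, Jakarta=275, Phoenix=155, Riyadh=129. Sum = 111 + 275 + 155 + 129 = 670.

670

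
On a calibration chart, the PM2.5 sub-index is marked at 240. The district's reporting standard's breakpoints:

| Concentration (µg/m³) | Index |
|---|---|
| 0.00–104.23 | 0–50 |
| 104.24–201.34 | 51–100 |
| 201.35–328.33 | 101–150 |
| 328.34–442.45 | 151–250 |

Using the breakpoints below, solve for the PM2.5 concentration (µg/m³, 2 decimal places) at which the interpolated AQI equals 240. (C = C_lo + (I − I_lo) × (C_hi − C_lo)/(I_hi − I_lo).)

AQI 240 lies in the 151–250 band, which corresponds to 328.34–442.45 µg/m³.
C = 328.34 + (240−151)×(442.45−328.34)/(250−151) = 328.34 + 89×114.11/99 ≈ 430.9237 µg/m³ → 430.92 µg/m³ to 2 dp.

430.92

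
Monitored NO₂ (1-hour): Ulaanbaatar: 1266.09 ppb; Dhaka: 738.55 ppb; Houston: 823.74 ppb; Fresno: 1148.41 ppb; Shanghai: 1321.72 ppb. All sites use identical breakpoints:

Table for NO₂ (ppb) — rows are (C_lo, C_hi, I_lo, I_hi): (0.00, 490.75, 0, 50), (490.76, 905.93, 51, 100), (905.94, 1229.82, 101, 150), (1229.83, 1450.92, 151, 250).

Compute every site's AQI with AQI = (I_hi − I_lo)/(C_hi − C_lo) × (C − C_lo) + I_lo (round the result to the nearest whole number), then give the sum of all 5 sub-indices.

Ulaanbaatar: row 1229.83–1450.92 (AQI 151–250). (250−151)·(1266.09−1229.83)/(1450.92−1229.83) + 151 = 99·36.26/221.09 + 151 ≈ 167.24 → 167.
Dhaka 738.55: bracket 490.76–905.93 → index 51–100; slope 49/415.17, offset 247.79.
AQI = 51 + 49/415.17·247.79 ≈ 80.25 ⇒ 80.
Houston: 823.74 lies in 490.76–905.93, so I_lo=51, I_hi=100, C_lo=490.76, C_hi=905.93.
(100−51)/(905.93−490.76) × (823.74−490.76) + 51 = 49/415.17 × 332.98 + 51 ≈ 90.30 → 90.
Fresno 1148.41: bracket 905.94–1229.82 → index 101–150; slope 49/323.88, offset 242.47.
AQI = 101 + 49/323.88·242.47 ≈ 137.68 ⇒ 138.
Shanghai: 1321.72 ∈ [1229.83, 1450.92] ↔ index [151, 250].
151 + (1321.72−1229.83)·(250−151)/(1450.92−1229.83) = 151 + 91.89·99/221.09 ≈ 192.15, so AQI = 192.
AQIs: Ulaanbaatar=167, Dhaka=80, Houston=90, Fresno=138, Shanghai=192. Sum = 167 + 80 + 90 + 138 + 192 = 667.

667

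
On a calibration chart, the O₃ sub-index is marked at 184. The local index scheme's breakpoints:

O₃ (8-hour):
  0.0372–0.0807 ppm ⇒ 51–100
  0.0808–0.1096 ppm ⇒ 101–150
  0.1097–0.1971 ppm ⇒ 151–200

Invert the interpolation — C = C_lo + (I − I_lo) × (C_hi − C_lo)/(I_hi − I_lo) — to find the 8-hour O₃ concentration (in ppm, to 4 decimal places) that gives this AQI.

0.1686

AQI 184 lies in the 151–200 band, which corresponds to 0.1097–0.1971 ppm.
C = 0.1097 + (184−151)×(0.1971−0.1097)/(200−151) = 0.1097 + 33×0.0874/49 ≈ 0.168561 ppm → 0.1686 ppm to 4 dp.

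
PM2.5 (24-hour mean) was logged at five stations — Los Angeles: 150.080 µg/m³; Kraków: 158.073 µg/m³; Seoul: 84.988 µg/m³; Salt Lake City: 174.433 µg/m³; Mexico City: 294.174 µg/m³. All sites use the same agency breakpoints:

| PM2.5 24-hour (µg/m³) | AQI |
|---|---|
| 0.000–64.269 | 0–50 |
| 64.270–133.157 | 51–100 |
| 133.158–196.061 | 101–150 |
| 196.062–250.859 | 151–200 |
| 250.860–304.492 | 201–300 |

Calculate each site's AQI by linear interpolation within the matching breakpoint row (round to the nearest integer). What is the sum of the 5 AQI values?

Los Angeles: 150.080 ∈ [133.158, 196.061] ↔ index [101, 150].
101 + (150.080−133.158)·(150−101)/(196.061−133.158) = 101 + 16.922·49/62.903 ≈ 114.18, so AQI = 114.
Kraków: 158.073 lies in 133.158–196.061, so I_lo=101, I_hi=150, C_lo=133.158, C_hi=196.061.
(150−101)/(196.061−133.158) × (158.073−133.158) + 101 = 49/62.903 × 24.915 + 101 ≈ 120.41 → 120.
Seoul 84.988: bracket 64.270–133.157 → index 51–100; slope 49/68.887, offset 20.718.
AQI = 51 + 49/68.887·20.718 ≈ 65.74 ⇒ 66.
Salt Lake City: 174.433 ∈ [133.158, 196.061] ↔ index [101, 150].
101 + (174.433−133.158)·(150−101)/(196.061−133.158) = 101 + 41.275·49/62.903 ≈ 133.15, so AQI = 133.
Mexico City: 294.174 lies in 250.860–304.492, so I_lo=201, I_hi=300, C_lo=250.860, C_hi=304.492.
(300−201)/(304.492−250.860) × (294.174−250.860) + 201 = 99/53.632 × 43.314 + 201 ≈ 280.95 → 281.
AQIs: Los Angeles=114, Kraków=120, Seoul=66, Salt Lake City=133, Mexico City=281. Sum = 114 + 120 + 66 + 133 + 281 = 714.

714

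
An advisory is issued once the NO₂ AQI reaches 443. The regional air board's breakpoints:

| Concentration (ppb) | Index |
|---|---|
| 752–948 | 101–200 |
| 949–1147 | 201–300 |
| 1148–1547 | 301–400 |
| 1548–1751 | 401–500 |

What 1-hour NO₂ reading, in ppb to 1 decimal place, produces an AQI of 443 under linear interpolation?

1634.1

AQI 443 lies in the 401–500 band, which corresponds to 1548–1751 ppb.
C = 1548 + (443−401)×(1751−1548)/(500−401) = 1548 + 42×203/99 ≈ 1634.121 ppb → 1634.1 ppb to 1 dp.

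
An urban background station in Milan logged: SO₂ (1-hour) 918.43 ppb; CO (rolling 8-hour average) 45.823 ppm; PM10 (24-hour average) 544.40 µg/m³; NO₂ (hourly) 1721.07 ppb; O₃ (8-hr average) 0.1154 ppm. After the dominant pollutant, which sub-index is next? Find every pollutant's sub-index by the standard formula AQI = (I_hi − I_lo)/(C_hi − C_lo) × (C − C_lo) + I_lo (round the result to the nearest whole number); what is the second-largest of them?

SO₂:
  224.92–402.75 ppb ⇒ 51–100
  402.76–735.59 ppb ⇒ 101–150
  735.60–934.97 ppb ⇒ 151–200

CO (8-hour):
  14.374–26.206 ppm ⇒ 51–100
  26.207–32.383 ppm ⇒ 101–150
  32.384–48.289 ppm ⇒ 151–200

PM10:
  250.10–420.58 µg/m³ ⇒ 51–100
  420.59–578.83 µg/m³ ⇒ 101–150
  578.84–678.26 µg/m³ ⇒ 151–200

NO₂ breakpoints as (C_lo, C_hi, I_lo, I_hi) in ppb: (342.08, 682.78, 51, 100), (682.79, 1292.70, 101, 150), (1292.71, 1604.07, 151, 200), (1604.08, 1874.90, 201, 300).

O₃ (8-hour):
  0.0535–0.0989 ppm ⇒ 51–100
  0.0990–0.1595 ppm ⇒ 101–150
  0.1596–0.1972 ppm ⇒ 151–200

196

SO₂: row 735.60–934.97 (AQI 151–200). (200−151)·(918.43−735.60)/(934.97−735.60) + 151 = 49·182.83/199.37 + 151 ≈ 195.93 → 196.
CO 45.823: bracket 32.384–48.289 → index 151–200; slope 49/15.905, offset 13.439.
AQI = 151 + 49/15.905·13.439 ≈ 192.40 ⇒ 192.
PM10: 544.40 ∈ [420.59, 578.83] ↔ index [101, 150].
101 + (544.40−420.59)·(150−101)/(578.83−420.59) = 101 + 123.81·49/158.24 ≈ 139.34, so AQI = 139.
NO₂: 1721.07 lies in 1604.08–1874.90, so I_lo=201, I_hi=300, C_lo=1604.08, C_hi=1874.90.
(300−201)/(1874.90−1604.08) × (1721.07−1604.08) + 201 = 99/270.82 × 116.99 + 201 ≈ 243.77 → 244.
O₃: 0.1154 ∈ [0.0990, 0.1595] ↔ index [101, 150].
101 + (0.1154−0.0990)·(150−101)/(0.1595−0.0990) = 101 + 0.0164·49/0.0605 ≈ 114.28, so AQI = 114.
Sub-indices: SO₂→196, CO→192, PM10→139, NO₂→244, O₃→114. Ranked high→low: 244, 196, 192, 139, 114. Second-highest sub-index = 196.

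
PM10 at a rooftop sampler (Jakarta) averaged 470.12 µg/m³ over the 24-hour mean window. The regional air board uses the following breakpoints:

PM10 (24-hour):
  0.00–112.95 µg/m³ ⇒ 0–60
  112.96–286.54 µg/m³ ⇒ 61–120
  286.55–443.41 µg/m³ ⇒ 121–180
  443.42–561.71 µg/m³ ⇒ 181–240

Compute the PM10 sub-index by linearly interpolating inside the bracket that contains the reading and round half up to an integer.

PM10: 470.12 ∈ [443.42, 561.71] ↔ index [181, 240].
181 + (470.12−443.42)·(240−181)/(561.71−443.42) = 181 + 26.70·59/118.29 ≈ 194.32, so AQI = 194.

194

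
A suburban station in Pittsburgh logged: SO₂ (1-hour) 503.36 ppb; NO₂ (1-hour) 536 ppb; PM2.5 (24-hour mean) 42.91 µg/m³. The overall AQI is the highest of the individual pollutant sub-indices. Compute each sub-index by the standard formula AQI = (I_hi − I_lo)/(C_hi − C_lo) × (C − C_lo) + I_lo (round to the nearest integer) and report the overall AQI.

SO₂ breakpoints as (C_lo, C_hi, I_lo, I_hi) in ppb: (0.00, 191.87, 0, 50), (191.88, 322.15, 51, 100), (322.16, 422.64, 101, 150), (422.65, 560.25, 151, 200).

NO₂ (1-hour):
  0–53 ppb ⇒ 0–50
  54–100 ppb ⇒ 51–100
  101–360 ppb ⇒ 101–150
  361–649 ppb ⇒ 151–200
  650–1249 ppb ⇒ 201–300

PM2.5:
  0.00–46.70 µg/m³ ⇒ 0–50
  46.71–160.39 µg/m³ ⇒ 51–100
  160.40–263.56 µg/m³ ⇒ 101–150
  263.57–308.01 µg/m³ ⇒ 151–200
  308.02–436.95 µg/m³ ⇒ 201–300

181

SO₂ 503.36: bracket 422.65–560.25 → index 151–200; slope 49/137.60, offset 80.71.
AQI = 151 + 49/137.60·80.71 ≈ 179.74 ⇒ 180.
NO₂: 536 lies in 361–649, so I_lo=151, I_hi=200, C_lo=361, C_hi=649.
(200−151)/(649−361) × (536−361) + 151 = 49/288 × 175 + 151 ≈ 180.77 → 181.
PM2.5: 42.91 ∈ [0.00, 46.70] ↔ index [0, 50].
0 + (42.91−0.00)·(50−0)/(46.70−0.00) = 0 + 42.91·50/46.70 ≈ 45.94, so AQI = 46.
Sub-indices: SO₂→180, NO₂→181, PM2.5→46. Overall AQI = max = 181; dominant pollutant is NO₂.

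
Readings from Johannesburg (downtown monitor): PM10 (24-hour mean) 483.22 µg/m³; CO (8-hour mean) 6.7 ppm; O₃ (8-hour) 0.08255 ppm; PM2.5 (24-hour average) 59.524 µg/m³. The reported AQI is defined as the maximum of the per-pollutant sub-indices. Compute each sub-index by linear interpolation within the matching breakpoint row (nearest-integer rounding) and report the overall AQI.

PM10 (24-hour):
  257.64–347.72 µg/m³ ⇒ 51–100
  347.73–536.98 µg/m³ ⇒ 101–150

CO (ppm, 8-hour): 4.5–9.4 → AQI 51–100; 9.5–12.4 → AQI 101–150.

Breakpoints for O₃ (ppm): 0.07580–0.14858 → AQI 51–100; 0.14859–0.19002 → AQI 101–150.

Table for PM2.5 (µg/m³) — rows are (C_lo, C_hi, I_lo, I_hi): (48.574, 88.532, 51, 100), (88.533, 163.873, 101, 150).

136

PM10 483.22: bracket 347.73–536.98 → index 101–150; slope 49/189.25, offset 135.49.
AQI = 101 + 49/189.25·135.49 ≈ 136.08 ⇒ 136.
CO: row 4.5–9.4 (AQI 51–100). (100−51)·(6.7−4.5)/(9.4−4.5) + 51 = 49·2.2/4.9 + 51 ≈ 73.00 → 73.
O₃: 0.08255 ∈ [0.07580, 0.14858] ↔ index [51, 100].
51 + (0.08255−0.07580)·(100−51)/(0.14858−0.07580) = 51 + 0.00675·49/0.07278 ≈ 55.54, so AQI = 56.
PM2.5: 59.524 ∈ [48.574, 88.532] ↔ index [51, 100].
51 + (59.524−48.574)·(100−51)/(88.532−48.574) = 51 + 10.950·49/39.958 ≈ 64.43, so AQI = 64.
Sub-indices: PM10→136, CO→73, O₃→56, PM2.5→64. Overall AQI = max = 136; dominant pollutant is PM10.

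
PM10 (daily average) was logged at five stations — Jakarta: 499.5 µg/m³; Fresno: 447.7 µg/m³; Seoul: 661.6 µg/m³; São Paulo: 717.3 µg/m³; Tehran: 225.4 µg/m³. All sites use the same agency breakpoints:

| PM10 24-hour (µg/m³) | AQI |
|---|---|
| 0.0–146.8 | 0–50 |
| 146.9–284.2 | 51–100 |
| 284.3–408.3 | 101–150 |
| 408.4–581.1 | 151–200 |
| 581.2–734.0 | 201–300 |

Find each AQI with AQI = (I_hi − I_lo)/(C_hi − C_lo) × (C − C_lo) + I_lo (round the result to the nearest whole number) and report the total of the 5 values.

960

Jakarta: 499.5 ∈ [408.4, 581.1] ↔ index [151, 200].
151 + (499.5−408.4)·(200−151)/(581.1−408.4) = 151 + 91.1·49/172.7 ≈ 176.85, so AQI = 177.
Fresno: 447.7 lies in 408.4–581.1, so I_lo=151, I_hi=200, C_lo=408.4, C_hi=581.1.
(200−151)/(581.1−408.4) × (447.7−408.4) + 151 = 49/172.7 × 39.3 + 151 ≈ 162.15 → 162.
Seoul: row 581.2–734.0 (AQI 201–300). (300−201)·(661.6−581.2)/(734.0−581.2) + 201 = 99·80.4/152.8 + 201 ≈ 253.09 → 253.
São Paulo 717.3: bracket 581.2–734.0 → index 201–300; slope 99/152.8, offset 136.1.
AQI = 201 + 99/152.8·136.1 ≈ 289.18 ⇒ 289.
Tehran 225.4: bracket 146.9–284.2 → index 51–100; slope 49/137.3, offset 78.5.
AQI = 51 + 49/137.3·78.5 ≈ 79.02 ⇒ 79.
AQIs: Jakarta=177, Fresno=162, Seoul=253, São Paulo=289, Tehran=79. Sum = 177 + 162 + 253 + 289 + 79 = 960.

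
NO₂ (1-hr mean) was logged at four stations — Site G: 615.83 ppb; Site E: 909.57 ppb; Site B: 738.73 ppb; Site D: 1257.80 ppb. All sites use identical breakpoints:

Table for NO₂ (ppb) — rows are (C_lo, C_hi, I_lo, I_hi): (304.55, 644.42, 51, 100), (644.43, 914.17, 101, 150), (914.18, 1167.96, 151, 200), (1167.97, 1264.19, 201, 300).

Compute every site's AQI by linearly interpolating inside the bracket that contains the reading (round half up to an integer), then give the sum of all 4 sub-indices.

Site G: row 304.55–644.42 (AQI 51–100). (100−51)·(615.83−304.55)/(644.42−304.55) + 51 = 49·311.28/339.87 + 51 ≈ 95.88 → 96.
Site E: 909.57 ∈ [644.43, 914.17] ↔ index [101, 150].
101 + (909.57−644.43)·(150−101)/(914.17−644.43) = 101 + 265.14·49/269.74 ≈ 149.16, so AQI = 149.
Site B: 738.73 ∈ [644.43, 914.17] ↔ index [101, 150].
101 + (738.73−644.43)·(150−101)/(914.17−644.43) = 101 + 94.30·49/269.74 ≈ 118.13, so AQI = 118.
Site D: row 1167.97–1264.19 (AQI 201–300). (300−201)·(1257.80−1167.97)/(1264.19−1167.97) + 201 = 99·89.83/96.22 + 201 ≈ 293.43 → 293.
AQIs: Site G=96, Site E=149, Site B=118, Site D=293. Sum = 96 + 149 + 118 + 293 = 656.

656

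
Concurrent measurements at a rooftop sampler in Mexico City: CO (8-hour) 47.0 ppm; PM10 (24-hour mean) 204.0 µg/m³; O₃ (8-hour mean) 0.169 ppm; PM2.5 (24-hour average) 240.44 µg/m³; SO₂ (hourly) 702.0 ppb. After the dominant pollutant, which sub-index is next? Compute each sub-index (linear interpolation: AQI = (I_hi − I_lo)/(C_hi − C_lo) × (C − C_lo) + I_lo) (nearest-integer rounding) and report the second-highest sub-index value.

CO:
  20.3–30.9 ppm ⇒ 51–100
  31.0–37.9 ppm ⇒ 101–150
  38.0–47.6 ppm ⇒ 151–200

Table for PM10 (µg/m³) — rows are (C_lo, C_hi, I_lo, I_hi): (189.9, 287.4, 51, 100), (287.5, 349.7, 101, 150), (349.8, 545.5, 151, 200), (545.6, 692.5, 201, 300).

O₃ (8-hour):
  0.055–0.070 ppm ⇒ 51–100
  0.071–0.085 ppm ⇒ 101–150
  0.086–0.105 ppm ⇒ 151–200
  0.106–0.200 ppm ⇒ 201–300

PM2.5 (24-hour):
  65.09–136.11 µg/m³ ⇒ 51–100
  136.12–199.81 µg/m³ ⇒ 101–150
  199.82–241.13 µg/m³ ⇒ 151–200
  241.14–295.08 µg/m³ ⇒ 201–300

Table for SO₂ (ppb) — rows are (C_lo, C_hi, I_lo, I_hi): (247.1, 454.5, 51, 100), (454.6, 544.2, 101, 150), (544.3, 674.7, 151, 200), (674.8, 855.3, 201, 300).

216

CO 47.0: bracket 38.0–47.6 → index 151–200; slope 49/9.6, offset 9.0.
AQI = 151 + 49/9.6·9.0 ≈ 196.94 ⇒ 197.
PM10: row 189.9–287.4 (AQI 51–100). (100−51)·(204.0−189.9)/(287.4−189.9) + 51 = 49·14.1/97.5 + 51 ≈ 58.09 → 58.
O₃: 0.169 ∈ [0.106, 0.200] ↔ index [201, 300].
201 + (0.169−0.106)·(300−201)/(0.200−0.106) = 201 + 0.063·99/0.094 ≈ 267.35, so AQI = 267.
PM2.5: 240.44 lies in 199.82–241.13, so I_lo=151, I_hi=200, C_lo=199.82, C_hi=241.13.
(200−151)/(241.13−199.82) × (240.44−199.82) + 151 = 49/41.31 × 40.62 + 151 ≈ 199.18 → 199.
SO₂ 702.0: bracket 674.8–855.3 → index 201–300; slope 99/180.5, offset 27.2.
AQI = 201 + 99/180.5·27.2 ≈ 215.92 ⇒ 216.
Sub-indices: CO→197, PM10→58, O₃→267, PM2.5→199, SO₂→216. Ranked high→low: 267, 216, 199, 197, 58. Second-highest sub-index = 216.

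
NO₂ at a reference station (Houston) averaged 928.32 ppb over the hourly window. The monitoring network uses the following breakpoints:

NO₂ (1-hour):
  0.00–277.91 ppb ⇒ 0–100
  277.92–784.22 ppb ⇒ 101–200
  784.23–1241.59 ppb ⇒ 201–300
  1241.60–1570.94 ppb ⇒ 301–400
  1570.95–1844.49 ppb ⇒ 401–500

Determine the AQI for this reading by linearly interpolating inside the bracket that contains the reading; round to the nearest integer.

NO₂: 928.32 ∈ [784.23, 1241.59] ↔ index [201, 300].
201 + (928.32−784.23)·(300−201)/(1241.59−784.23) = 201 + 144.09·99/457.36 ≈ 232.19, so AQI = 232.

232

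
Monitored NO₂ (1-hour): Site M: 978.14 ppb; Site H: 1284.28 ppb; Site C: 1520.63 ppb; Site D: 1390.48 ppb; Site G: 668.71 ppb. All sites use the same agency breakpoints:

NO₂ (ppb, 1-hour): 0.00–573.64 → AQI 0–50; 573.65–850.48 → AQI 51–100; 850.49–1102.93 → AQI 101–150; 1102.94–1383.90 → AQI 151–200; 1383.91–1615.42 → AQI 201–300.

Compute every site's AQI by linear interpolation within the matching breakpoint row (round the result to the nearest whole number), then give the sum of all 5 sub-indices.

840

Site M: 978.14 lies in 850.49–1102.93, so I_lo=101, I_hi=150, C_lo=850.49, C_hi=1102.93.
(150−101)/(1102.93−850.49) × (978.14−850.49) + 101 = 49/252.44 × 127.65 + 101 ≈ 125.78 → 126.
Site H: 1284.28 ∈ [1102.94, 1383.90] ↔ index [151, 200].
151 + (1284.28−1102.94)·(200−151)/(1383.90−1102.94) = 151 + 181.34·49/280.96 ≈ 182.63, so AQI = 183.
Site C: 1520.63 lies in 1383.91–1615.42, so I_lo=201, I_hi=300, C_lo=1383.91, C_hi=1615.42.
(300−201)/(1615.42−1383.91) × (1520.63−1383.91) + 201 = 99/231.51 × 136.72 + 201 ≈ 259.47 → 259.
Site D 1390.48: bracket 1383.91–1615.42 → index 201–300; slope 99/231.51, offset 6.57.
AQI = 201 + 99/231.51·6.57 ≈ 203.81 ⇒ 204.
Site G: row 573.65–850.48 (AQI 51–100). (100−51)·(668.71−573.65)/(850.48−573.65) + 51 = 49·95.06/276.83 + 51 ≈ 67.83 → 68.
AQIs: Site M=126, Site H=183, Site C=259, Site D=204, Site G=68. Sum = 126 + 183 + 259 + 204 + 68 = 840.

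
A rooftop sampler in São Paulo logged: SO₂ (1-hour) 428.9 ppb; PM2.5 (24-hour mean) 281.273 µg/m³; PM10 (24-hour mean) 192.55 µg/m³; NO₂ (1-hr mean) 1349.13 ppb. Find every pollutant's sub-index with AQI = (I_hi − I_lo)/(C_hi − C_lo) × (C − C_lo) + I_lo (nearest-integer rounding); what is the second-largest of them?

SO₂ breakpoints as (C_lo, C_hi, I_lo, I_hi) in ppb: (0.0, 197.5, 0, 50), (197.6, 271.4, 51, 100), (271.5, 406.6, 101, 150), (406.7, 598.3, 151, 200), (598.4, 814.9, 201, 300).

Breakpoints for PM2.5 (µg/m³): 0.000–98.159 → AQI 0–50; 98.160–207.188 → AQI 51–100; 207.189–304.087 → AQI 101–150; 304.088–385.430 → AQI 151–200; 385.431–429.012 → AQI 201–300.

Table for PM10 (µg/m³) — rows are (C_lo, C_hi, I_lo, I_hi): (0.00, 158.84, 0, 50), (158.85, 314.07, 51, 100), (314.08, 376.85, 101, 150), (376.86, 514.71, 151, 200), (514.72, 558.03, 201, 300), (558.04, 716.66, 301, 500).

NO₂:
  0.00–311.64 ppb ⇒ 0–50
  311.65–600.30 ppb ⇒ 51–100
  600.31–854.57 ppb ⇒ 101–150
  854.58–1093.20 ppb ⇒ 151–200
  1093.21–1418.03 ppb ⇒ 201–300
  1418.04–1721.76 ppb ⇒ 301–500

SO₂: 428.9 lies in 406.7–598.3, so I_lo=151, I_hi=200, C_lo=406.7, C_hi=598.3.
(200−151)/(598.3−406.7) × (428.9−406.7) + 151 = 49/191.6 × 22.2 + 151 ≈ 156.68 → 157.
PM2.5: 281.273 lies in 207.189–304.087, so I_lo=101, I_hi=150, C_lo=207.189, C_hi=304.087.
(150−101)/(304.087−207.189) × (281.273−207.189) + 101 = 49/96.898 × 74.084 + 101 ≈ 138.46 → 138.
PM10 192.55: bracket 158.85–314.07 → index 51–100; slope 49/155.22, offset 33.70.
AQI = 51 + 49/155.22·33.70 ≈ 61.64 ⇒ 62.
NO₂: 1349.13 ∈ [1093.21, 1418.03] ↔ index [201, 300].
201 + (1349.13−1093.21)·(300−201)/(1418.03−1093.21) = 201 + 255.92·99/324.82 ≈ 279.00, so AQI = 279.
Sub-indices: SO₂→157, PM2.5→138, PM10→62, NO₂→279. Ranked high→low: 279, 157, 138, 62. Second-highest sub-index = 157.

157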